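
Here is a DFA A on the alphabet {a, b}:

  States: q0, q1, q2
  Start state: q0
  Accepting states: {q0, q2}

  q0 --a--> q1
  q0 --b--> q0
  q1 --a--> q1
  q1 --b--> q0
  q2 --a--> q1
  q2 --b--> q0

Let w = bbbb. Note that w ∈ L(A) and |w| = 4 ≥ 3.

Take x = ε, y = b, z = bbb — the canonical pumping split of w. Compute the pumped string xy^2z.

xy^2z = ε·b·b·bbb = bbbbb.
Reading y = b takes A from q0 back to q0, so after x·y·y the machine is still in q0, and z then leads to the accepting state q0. Hence bbbbb ∈ L(A).

bbbbb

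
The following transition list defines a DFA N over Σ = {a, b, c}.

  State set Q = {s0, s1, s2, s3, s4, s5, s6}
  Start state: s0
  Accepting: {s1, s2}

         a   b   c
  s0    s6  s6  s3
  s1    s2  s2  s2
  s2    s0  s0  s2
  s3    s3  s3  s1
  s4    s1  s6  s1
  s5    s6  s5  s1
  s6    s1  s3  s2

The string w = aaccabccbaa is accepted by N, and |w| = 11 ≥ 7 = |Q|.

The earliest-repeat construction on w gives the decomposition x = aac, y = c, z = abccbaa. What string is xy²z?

aacccabccbaa

xy^2z = aac·c·c·abccbaa = aacccabccbaa.
Reading y = c takes N from s2 back to s2, so after x·y·y the machine is still in s2, and z then leads to the accepting state s1. Hence aacccabccbaa ∈ L(N).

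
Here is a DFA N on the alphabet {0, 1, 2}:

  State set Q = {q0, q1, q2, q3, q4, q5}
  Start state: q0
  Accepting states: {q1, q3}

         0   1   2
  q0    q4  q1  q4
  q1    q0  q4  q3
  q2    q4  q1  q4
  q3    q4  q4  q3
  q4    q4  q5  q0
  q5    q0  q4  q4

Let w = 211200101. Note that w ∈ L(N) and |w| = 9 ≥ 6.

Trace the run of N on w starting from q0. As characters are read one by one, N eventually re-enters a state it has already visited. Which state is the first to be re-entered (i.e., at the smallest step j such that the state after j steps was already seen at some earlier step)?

q4

Run of N on w = 2 1 1 2 0 0 1 0 1:
  step 0: q0  (start)
  step 1: q4  (read 2: q0→q4)
  step 2: q5  (read 1: q4→q5)
  step 3: q4  (read 1: q5→q4)   ← first repeat (q4 seen earlier)
  step 4: q0  (read 2: q4→q0)
  step 5: q4  (read 0: q0→q4)
  step 6: q4  (read 0: q4→q4)
  step 7: q5  (read 1: q4→q5)
  step 8: q0  (read 0: q5→q0)
  step 9: q1  (read 1: q0→q1)

The earliest repeat is at step j = 3: N is in q4, which it already visited at step i = 1.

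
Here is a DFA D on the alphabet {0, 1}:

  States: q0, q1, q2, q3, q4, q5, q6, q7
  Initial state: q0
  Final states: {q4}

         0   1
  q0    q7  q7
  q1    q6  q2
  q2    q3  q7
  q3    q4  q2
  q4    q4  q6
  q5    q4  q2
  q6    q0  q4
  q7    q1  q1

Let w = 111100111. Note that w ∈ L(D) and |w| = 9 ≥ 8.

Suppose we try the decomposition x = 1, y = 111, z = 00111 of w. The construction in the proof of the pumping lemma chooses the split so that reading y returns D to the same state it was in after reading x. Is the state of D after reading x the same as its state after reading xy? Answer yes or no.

Run of D on the first 4 characters of w = 1 1 1 1:
  step 0: q0  (start)
  step 1: q7  (read 1: q0→q7)
  step 2: q1  (read 1: q7→q1)
  step 3: q2  (read 1: q1→q2)
  step 4: q7  (read 1: q2→q7)

After x (step 1): q7. After xy (step 4): q7.
They match, so y = 111 drives D around a cycle from q7 back to itself; pumping y any number of times keeps D in q7 before reading z, and xyⁱz ∈ L(D) for every i ≥ 0.

yes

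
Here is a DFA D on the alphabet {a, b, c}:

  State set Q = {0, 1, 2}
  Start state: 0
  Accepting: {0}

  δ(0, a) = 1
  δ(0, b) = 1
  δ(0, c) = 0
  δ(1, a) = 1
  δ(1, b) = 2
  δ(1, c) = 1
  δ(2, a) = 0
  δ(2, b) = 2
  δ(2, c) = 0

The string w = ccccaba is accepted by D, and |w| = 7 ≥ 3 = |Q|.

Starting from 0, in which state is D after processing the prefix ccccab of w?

2

Run of D on the first 6 characters of w = c c c c a b:
  step 0: 0  (start)
  step 1: 0  (read c: 0→0)
  step 2: 0  (read c: 0→0)
  step 3: 0  (read c: 0→0)
  step 4: 0  (read c: 0→0)
  step 5: 1  (read a: 0→1)
  step 6: 2  (read b: 1→2)

After reading 6 characters, D is in state 2.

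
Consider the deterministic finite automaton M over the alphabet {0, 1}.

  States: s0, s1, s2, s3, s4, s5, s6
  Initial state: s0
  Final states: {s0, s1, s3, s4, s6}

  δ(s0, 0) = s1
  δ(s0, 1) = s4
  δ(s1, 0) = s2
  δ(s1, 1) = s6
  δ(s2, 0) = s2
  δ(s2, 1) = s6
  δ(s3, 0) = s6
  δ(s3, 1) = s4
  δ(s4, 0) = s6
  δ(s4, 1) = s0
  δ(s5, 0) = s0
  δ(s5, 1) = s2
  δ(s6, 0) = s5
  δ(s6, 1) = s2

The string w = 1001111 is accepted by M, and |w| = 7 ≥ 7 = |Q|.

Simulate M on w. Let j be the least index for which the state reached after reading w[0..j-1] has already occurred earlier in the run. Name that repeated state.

s6

Run of M on w = 1 0 0 1 1 1 1:
  step 0: s0  (start)
  step 1: s4  (read 1: s0→s4)
  step 2: s6  (read 0: s4→s6)
  step 3: s5  (read 0: s6→s5)
  step 4: s2  (read 1: s5→s2)
  step 5: s6  (read 1: s2→s6)   ← first repeat (s6 seen earlier)
  step 6: s2  (read 1: s6→s2)
  step 7: s6  (read 1: s2→s6)

The earliest repeat is at step j = 5: M is in s6, which it already visited at step i = 2.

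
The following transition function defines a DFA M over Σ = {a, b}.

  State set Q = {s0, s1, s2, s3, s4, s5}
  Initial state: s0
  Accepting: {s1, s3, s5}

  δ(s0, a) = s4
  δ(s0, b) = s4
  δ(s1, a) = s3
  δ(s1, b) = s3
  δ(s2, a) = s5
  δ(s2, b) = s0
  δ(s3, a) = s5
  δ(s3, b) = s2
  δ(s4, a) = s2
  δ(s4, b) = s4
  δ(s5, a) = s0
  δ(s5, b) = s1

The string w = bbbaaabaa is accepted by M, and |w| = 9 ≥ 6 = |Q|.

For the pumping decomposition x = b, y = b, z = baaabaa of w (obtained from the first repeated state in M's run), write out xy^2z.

bbbbaaabaa

xy^2z = b·b·b·baaabaa = bbbbaaabaa.
Reading y = b takes M from s4 back to s4, so after x·y·y the machine is still in s4, and z then leads to the accepting state s5. Hence bbbbaaabaa ∈ L(M).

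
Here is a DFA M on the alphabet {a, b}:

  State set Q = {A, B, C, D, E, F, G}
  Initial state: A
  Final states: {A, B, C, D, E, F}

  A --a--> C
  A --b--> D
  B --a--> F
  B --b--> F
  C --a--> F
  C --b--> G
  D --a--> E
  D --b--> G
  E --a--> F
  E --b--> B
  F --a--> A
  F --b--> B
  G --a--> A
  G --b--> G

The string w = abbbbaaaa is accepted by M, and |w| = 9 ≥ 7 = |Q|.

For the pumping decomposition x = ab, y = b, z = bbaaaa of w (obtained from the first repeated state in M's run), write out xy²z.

abbbbbaaaa

xy^2z = ab·b·b·bbaaaa = abbbbbaaaa.
Reading y = b takes M from G back to G, so after x·y·y the machine is still in G, and z then leads to the accepting state A. Hence abbbbbaaaa ∈ L(M).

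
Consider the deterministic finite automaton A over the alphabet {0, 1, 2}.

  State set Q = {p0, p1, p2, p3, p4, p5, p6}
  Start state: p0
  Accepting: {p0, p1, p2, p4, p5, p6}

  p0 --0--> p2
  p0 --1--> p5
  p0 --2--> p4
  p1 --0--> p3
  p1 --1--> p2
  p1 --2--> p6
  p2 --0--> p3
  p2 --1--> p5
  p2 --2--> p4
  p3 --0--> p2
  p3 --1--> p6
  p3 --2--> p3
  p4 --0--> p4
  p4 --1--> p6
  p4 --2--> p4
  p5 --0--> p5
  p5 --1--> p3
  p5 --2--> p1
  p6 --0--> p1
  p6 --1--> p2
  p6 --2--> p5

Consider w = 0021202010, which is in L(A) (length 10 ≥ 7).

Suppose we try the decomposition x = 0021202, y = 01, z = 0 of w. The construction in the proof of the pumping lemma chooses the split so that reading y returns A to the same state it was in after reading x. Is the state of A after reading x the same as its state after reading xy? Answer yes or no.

no

State sequence: p0 -0-> p2 -0-> p3 -2-> p3 -1-> p6 -2-> p5 -0-> p5 -2-> p1 -0-> p3 -1-> p6

After x (step 7): p1. After xy (step 9): p6.
They differ (p1 ≠ p6), so y is not a cycle from the state after x; this split is not the one the pumping-lemma construction produces, and pumping y need not keep the string in L(A).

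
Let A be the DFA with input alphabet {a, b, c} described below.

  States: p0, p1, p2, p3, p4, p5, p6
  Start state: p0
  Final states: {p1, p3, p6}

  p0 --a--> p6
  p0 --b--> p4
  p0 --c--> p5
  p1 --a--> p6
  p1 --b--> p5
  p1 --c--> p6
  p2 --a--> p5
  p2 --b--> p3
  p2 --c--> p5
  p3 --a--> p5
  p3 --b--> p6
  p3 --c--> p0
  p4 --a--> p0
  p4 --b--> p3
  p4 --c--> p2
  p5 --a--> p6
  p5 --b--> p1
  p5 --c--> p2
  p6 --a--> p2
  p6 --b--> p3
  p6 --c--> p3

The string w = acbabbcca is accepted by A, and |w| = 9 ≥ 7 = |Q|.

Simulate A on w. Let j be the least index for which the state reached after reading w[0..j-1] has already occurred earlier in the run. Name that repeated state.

p6

State sequence: p0 -a-> p6 -c-> p3 -b-> p6 -a-> p2 -b-> p3 -b-> p6 -c-> p3 -c-> p0 -a-> p6
First repeat at step 3: p6 was already visited.

The earliest repeat is at step j = 3: A is in p6, which it already visited at step i = 1.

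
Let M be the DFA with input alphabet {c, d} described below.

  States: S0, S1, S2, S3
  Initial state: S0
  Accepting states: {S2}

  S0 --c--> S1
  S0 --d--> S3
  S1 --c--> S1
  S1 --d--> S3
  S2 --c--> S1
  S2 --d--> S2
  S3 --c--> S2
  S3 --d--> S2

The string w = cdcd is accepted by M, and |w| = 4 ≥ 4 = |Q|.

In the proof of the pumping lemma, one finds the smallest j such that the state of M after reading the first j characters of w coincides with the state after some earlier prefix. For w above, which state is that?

S2

State sequence: S0 -c-> S1 -d-> S3 -c-> S2 -d-> S2
First repeat at step 4: S2 was already visited.

The earliest repeat is at step j = 4: M is in S2, which it already visited at step i = 3.
The DFA has 4 states, so the proof of the pumping lemma guarantees a repeated state among the first 4+1 visited; the segment between the two visits is the pumpable y.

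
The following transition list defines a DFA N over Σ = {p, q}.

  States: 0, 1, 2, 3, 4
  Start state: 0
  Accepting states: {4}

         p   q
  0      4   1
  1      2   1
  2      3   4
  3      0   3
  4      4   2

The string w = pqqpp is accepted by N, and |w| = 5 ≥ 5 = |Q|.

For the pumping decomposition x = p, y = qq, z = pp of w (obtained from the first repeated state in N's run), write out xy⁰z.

ppp

xy⁰z = xz = p·pp = ppp.
Reading y = qq takes N from 4 back to 4, so after x the machine is still in 4, and z then leads to the accepting state 4. Hence ppp ∈ L(N).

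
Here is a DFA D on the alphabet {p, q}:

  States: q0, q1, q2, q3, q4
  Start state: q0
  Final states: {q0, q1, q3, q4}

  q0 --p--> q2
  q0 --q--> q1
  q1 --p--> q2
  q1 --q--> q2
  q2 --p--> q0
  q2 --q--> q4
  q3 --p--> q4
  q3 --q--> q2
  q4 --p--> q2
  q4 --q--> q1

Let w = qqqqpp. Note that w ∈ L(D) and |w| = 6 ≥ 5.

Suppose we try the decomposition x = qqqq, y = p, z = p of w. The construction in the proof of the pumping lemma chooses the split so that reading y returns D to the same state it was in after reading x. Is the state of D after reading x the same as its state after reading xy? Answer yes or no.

Run of D on the first 5 characters of w = q q q q p:
  step 0: q0  (start)
  step 1: q1  (read q: q0→q1)
  step 2: q2  (read q: q1→q2)
  step 3: q4  (read q: q2→q4)
  step 4: q1  (read q: q4→q1)
  step 5: q2  (read p: q1→q2)

After x (step 4): q1. After xy (step 5): q2.
They differ (q1 ≠ q2), so y is not a cycle from the state after x; this split is not the one the pumping-lemma construction produces, and pumping y need not keep the string in L(D).

no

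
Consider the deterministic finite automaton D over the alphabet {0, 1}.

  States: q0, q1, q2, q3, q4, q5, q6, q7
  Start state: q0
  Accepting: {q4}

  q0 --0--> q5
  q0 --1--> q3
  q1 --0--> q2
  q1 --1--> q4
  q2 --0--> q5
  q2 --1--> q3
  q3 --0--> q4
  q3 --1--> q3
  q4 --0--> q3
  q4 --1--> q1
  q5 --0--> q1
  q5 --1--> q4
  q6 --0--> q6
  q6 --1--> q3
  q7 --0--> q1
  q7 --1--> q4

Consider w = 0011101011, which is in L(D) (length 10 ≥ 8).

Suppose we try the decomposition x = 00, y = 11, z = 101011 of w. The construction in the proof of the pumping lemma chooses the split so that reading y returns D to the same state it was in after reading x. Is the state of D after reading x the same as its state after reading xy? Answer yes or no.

yes

Run of D on the first 4 characters of w = 0 0 1 1:
  step 0: q0  (start)
  step 1: q5  (read 0: q0→q5)
  step 2: q1  (read 0: q5→q1)
  step 3: q4  (read 1: q1→q4)
  step 4: q1  (read 1: q4→q1)

After x (step 2): q1. After xy (step 4): q1.
They match, so y = 11 drives D around a cycle from q1 back to itself; pumping y any number of times keeps D in q1 before reading z, and xyⁱz ∈ L(D) for every i ≥ 0.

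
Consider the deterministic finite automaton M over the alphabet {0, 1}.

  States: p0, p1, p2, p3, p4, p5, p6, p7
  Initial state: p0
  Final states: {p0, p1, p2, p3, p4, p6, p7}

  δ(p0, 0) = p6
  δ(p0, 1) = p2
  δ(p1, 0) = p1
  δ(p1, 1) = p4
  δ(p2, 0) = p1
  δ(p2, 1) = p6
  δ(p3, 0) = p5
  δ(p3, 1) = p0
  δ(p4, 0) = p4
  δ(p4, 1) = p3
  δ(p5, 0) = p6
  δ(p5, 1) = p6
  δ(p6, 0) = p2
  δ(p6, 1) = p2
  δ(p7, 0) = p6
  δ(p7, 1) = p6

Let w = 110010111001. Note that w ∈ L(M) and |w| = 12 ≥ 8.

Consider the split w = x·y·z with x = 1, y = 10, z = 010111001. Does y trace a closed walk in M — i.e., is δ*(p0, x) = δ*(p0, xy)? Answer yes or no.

yes

State sequence: p0 -1-> p2 -1-> p6 -0-> p2

After x (step 1): p2. After xy (step 3): p2.
They match, so y = 10 drives M around a cycle from p2 back to itself; pumping y any number of times keeps M in p2 before reading z, and xyⁱz ∈ L(M) for every i ≥ 0.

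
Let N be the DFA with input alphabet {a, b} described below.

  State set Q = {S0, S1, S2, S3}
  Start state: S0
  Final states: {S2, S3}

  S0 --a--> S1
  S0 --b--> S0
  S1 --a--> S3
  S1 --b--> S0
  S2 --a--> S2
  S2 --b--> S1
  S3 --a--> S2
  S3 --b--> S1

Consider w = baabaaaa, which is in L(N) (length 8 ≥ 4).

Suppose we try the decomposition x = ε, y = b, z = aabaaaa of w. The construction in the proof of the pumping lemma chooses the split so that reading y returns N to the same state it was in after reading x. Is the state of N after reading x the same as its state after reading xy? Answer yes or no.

Run of N on the first 1 characters of w = b:
  step 0: S0  (start)
  step 1: S0  (read b: S0→S0)

After x (step 0): S0. After xy (step 1): S0.
They match, so y = b drives N around a cycle from S0 back to itself; pumping y any number of times keeps N in S0 before reading z, and xyⁱz ∈ L(N) for every i ≥ 0.

yes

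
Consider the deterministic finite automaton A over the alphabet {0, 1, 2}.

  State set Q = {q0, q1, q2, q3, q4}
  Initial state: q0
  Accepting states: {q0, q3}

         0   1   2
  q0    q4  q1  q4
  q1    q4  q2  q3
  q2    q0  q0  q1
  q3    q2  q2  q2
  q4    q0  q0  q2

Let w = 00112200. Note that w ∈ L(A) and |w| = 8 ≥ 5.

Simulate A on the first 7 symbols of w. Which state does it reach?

q2

Run of A on the first 7 characters of w = 0 0 1 1 2 2 0:
  step 0: q0  (start)
  step 1: q4  (read 0: q0→q4)
  step 2: q0  (read 0: q4→q0)
  step 3: q1  (read 1: q0→q1)
  step 4: q2  (read 1: q1→q2)
  step 5: q1  (read 2: q2→q1)
  step 6: q3  (read 2: q1→q3)
  step 7: q2  (read 0: q3→q2)

After reading 7 characters, A is in state q2.
(This kind of state-tracing is the core of the pumping-lemma construction: with 5 states, pigeonhole forces a repeat within the first 5 steps.)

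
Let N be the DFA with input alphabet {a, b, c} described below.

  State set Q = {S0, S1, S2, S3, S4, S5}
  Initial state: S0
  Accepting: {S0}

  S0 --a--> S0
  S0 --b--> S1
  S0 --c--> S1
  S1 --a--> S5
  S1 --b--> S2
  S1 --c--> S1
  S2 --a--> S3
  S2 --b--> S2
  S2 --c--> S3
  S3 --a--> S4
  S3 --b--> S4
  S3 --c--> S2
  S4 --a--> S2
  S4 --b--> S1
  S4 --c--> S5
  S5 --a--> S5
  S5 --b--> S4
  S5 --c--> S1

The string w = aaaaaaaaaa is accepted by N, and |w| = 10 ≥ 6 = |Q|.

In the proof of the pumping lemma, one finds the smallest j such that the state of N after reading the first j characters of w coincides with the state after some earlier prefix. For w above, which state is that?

Run of N on w = a a a a a a a a a a:
  step 0: S0  (start)
  step 1: S0  (read a: S0→S0)   ← first repeat (S0 seen earlier)
  step 2: S0  (read a: S0→S0)
  step 3: S0  (read a: S0→S0)
  step 4: S0  (read a: S0→S0)
  step 5: S0  (read a: S0→S0)
  step 6: S0  (read a: S0→S0)
  step 7: S0  (read a: S0→S0)
  step 8: S0  (read a: S0→S0)
  step 9: S0  (read a: S0→S0)
  step 10: S0  (read a: S0→S0)

The earliest repeat is at step j = 1: N is in S0, which it already visited at step i = 0.
Since N has 6 states, any run of length ≥ 6 visits 6+1 states, so by pigeonhole some state repeats within the first 6 steps — that repeat gives the pumpable loop.

S0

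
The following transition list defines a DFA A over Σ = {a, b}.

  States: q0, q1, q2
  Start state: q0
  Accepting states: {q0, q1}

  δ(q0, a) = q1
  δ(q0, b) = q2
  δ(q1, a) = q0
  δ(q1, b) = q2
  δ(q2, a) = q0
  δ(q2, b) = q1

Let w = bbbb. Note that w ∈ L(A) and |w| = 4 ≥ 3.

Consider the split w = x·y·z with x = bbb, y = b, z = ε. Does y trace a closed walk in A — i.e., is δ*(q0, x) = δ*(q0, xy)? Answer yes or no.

no

State sequence: q0 -b-> q2 -b-> q1 -b-> q2 -b-> q1

After x (step 3): q2. After xy (step 4): q1.
They differ (q2 ≠ q1), so y is not a cycle from the state after x; this split is not the one the pumping-lemma construction produces, and pumping y need not keep the string in L(A).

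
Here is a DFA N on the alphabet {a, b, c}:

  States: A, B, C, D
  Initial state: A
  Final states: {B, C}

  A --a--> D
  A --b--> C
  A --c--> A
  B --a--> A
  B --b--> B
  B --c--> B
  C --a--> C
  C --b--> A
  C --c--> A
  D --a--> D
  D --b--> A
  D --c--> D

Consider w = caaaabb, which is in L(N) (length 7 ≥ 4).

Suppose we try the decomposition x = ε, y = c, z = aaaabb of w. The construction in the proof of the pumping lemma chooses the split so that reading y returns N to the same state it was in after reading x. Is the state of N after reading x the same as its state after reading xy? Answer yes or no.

State sequence: A -c-> A

After x (step 0): A. After xy (step 1): A.
They match, so y = c drives N around a cycle from A back to itself; pumping y any number of times keeps N in A before reading z, and xyⁱz ∈ L(N) for every i ≥ 0.

yes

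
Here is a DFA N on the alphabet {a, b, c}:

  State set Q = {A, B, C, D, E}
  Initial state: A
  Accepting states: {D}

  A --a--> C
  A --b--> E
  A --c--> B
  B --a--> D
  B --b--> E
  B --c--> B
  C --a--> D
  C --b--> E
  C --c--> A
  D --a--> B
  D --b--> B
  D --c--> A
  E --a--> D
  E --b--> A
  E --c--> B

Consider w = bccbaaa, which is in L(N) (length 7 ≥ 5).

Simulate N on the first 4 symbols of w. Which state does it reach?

E

State sequence: A -b-> E -c-> B -c-> B -b-> E

After reading 4 characters, N is in state E.
(This kind of state-tracing is the core of the pumping-lemma construction: with 5 states, pigeonhole forces a repeat within the first 5 steps.)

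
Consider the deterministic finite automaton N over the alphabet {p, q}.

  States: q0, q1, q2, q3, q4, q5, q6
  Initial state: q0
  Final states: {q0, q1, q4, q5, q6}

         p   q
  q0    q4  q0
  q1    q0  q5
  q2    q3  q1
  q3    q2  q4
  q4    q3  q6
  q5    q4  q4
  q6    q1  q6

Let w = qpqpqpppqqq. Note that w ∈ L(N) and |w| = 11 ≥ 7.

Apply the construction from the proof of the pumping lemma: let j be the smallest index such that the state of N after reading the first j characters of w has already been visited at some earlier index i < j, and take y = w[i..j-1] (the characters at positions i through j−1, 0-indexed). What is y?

q

Run of N on w = q p q p q p p p q q q:
  step 0: q0  (start)
  step 1: q0  (read q: q0→q0)   ← first repeat (q0 seen earlier)
  step 2: q4  (read p: q0→q4)
  step 3: q6  (read q: q4→q6)
  step 4: q1  (read p: q6→q1)
  step 5: q5  (read q: q1→q5)
  step 6: q4  (read p: q5→q4)
  step 7: q3  (read p: q4→q3)
  step 8: q2  (read p: q3→q2)
  step 9: q1  (read q: q2→q1)
  step 10: q5  (read q: q1→q5)
  step 11: q4  (read q: q5→q4)

So i = 0, j = 1, giving x = w[0:0] = ε, y = w[0:1] = q, z = w[1:11] = pqpqpppqqq.
Check: |xy| = 1 ≤ 7 and |y| = 1 ≥ 1. Reading y takes N from q0 back to q0, so every xyⁱz is accepted.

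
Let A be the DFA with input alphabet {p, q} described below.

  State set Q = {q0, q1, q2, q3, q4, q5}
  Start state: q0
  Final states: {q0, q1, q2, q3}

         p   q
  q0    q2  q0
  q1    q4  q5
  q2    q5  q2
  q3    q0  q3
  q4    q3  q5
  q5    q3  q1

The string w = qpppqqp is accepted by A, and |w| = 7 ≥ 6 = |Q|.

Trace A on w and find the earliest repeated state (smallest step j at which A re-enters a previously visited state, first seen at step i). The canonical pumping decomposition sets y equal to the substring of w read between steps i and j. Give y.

q

Run of A on w = q p p p q q p:
  step 0: q0  (start)
  step 1: q0  (read q: q0→q0)   ← first repeat (q0 seen earlier)
  step 2: q2  (read p: q0→q2)
  step 3: q5  (read p: q2→q5)
  step 4: q3  (read p: q5→q3)
  step 5: q3  (read q: q3→q3)
  step 6: q3  (read q: q3→q3)
  step 7: q0  (read p: q3→q0)

So i = 0, j = 1, giving x = w[0:0] = ε, y = w[0:1] = q, z = w[1:7] = pppqqp.
Check: |xy| = 1 ≤ 6 and |y| = 1 ≥ 1. Reading y takes A from q0 back to q0, so every xyⁱz is accepted.
Pumping length from the standard proof: p = 6 (the number of states). The repeated state found above gives |xy| = j ≤ 6 and |y| = j − i ≥ 1.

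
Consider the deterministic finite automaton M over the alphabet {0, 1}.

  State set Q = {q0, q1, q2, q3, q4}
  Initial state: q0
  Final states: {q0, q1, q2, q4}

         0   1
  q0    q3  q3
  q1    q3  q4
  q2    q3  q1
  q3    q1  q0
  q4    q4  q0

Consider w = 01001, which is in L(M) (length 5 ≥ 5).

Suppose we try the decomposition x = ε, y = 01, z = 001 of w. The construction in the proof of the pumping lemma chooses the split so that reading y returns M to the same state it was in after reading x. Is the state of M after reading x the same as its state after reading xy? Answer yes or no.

yes

Run of M on the first 2 characters of w = 0 1:
  step 0: q0  (start)
  step 1: q3  (read 0: q0→q3)
  step 2: q0  (read 1: q3→q0)

After x (step 0): q0. After xy (step 2): q0.
They match, so y = 01 drives M around a cycle from q0 back to itself; pumping y any number of times keeps M in q0 before reading z, and xyⁱz ∈ L(M) for every i ≥ 0.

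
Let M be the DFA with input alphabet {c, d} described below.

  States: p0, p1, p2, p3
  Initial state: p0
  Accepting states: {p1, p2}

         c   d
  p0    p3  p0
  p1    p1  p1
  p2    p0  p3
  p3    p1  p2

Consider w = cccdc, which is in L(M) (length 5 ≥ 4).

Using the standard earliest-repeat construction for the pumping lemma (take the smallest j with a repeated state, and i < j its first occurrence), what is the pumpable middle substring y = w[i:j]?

Run of M on w = c c c d c:
  step 0: p0  (start)
  step 1: p3  (read c: p0→p3)
  step 2: p1  (read c: p3→p1)
  step 3: p1  (read c: p1→p1)   ← first repeat (p1 seen earlier)
  step 4: p1  (read d: p1→p1)
  step 5: p1  (read c: p1→p1)

So i = 2, j = 3, giving x = w[0:2] = cc, y = w[2:3] = c, z = w[3:5] = dc.
Check: |xy| = 3 ≤ 4 and |y| = 1 ≥ 1. Reading y takes M from p1 back to p1, so every xyⁱz is accepted.

c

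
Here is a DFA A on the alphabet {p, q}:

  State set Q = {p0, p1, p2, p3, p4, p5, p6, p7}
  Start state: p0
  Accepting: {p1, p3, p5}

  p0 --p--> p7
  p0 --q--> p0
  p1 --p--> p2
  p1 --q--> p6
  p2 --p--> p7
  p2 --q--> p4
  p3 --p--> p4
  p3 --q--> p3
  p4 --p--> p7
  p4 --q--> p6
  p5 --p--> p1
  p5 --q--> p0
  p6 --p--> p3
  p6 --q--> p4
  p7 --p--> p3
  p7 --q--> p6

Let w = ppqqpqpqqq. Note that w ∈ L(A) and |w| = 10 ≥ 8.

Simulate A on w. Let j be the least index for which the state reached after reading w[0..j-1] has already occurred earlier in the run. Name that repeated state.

Run of A on w = p p q q p q p q q q:
  step 0: p0  (start)
  step 1: p7  (read p: p0→p7)
  step 2: p3  (read p: p7→p3)
  step 3: p3  (read q: p3→p3)   ← first repeat (p3 seen earlier)
  step 4: p3  (read q: p3→p3)
  step 5: p4  (read p: p3→p4)
  step 6: p6  (read q: p4→p6)
  step 7: p3  (read p: p6→p3)
  step 8: p3  (read q: p3→p3)
  step 9: p3  (read q: p3→p3)
  step 10: p3  (read q: p3→p3)

The earliest repeat is at step j = 3: A is in p3, which it already visited at step i = 2.
Since A has 8 states, any run of length ≥ 8 visits 8+1 states, so by pigeonhole some state repeats within the first 8 steps — that repeat gives the pumpable loop.

p3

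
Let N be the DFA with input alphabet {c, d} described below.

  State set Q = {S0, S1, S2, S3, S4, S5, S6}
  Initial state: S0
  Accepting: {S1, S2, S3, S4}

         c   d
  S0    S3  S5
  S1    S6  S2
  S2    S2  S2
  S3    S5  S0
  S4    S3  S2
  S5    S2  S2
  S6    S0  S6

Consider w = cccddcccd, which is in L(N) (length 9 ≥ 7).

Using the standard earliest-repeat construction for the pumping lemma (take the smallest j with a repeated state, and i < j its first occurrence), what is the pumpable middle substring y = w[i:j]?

d

Run of N on w = c c c d d c c c d:
  step 0: S0  (start)
  step 1: S3  (read c: S0→S3)
  step 2: S5  (read c: S3→S5)
  step 3: S2  (read c: S5→S2)
  step 4: S2  (read d: S2→S2)   ← first repeat (S2 seen earlier)
  step 5: S2  (read d: S2→S2)
  step 6: S2  (read c: S2→S2)
  step 7: S2  (read c: S2→S2)
  step 8: S2  (read c: S2→S2)
  step 9: S2  (read d: S2→S2)

So i = 3, j = 4, giving x = w[0:3] = ccc, y = w[3:4] = d, z = w[4:9] = dcccd.
Check: |xy| = 4 ≤ 7 and |y| = 1 ≥ 1. Reading y takes N from S2 back to S2, so every xyⁱz is accepted.
Since N has 7 states, any run of length ≥ 7 visits 7+1 states, so by pigeonhole some state repeats within the first 7 steps — that repeat gives the pumpable loop.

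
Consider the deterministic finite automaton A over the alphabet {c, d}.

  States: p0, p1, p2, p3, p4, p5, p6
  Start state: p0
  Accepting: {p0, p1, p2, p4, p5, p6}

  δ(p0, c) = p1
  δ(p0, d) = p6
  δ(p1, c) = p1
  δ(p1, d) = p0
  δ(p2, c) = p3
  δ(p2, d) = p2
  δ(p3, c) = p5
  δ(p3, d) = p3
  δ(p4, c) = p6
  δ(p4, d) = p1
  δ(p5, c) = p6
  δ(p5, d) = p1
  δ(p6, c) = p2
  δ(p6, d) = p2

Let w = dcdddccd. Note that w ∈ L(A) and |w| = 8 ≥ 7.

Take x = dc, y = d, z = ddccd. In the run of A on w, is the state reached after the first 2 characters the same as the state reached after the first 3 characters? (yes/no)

yes

Run of A on the first 3 characters of w = d c d:
  step 0: p0  (start)
  step 1: p6  (read d: p0→p6)
  step 2: p2  (read c: p6→p2)
  step 3: p2  (read d: p2→p2)

After x (step 2): p2. After xy (step 3): p2.
They match, so y = d drives A around a cycle from p2 back to itself; pumping y any number of times keeps A in p2 before reading z, and xyⁱz ∈ L(A) for every i ≥ 0.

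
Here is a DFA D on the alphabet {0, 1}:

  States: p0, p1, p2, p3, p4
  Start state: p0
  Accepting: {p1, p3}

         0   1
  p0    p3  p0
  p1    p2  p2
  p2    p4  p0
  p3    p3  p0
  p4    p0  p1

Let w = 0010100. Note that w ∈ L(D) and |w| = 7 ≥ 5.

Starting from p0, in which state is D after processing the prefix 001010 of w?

p3

State sequence: p0 -0-> p3 -0-> p3 -1-> p0 -0-> p3 -1-> p0 -0-> p3

After reading 6 characters, D is in state p3.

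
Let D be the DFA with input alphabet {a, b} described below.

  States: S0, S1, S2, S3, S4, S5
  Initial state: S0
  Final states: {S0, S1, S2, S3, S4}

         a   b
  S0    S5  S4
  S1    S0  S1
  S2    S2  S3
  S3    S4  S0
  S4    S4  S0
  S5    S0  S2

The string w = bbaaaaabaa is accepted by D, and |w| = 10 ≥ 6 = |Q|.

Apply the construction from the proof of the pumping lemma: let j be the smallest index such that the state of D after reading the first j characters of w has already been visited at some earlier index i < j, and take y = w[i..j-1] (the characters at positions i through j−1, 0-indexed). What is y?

Run of D on w = b b a a a a a b a a:
  step 0: S0  (start)
  step 1: S4  (read b: S0→S4)
  step 2: S0  (read b: S4→S0)   ← first repeat (S0 seen earlier)
  step 3: S5  (read a: S0→S5)
  step 4: S0  (read a: S5→S0)
  step 5: S5  (read a: S0→S5)
  step 6: S0  (read a: S5→S0)
  step 7: S5  (read a: S0→S5)
  step 8: S2  (read b: S5→S2)
  step 9: S2  (read a: S2→S2)
  step 10: S2  (read a: S2→S2)

So i = 0, j = 2, giving x = w[0:0] = ε, y = w[0:2] = bb, z = w[2:10] = aaaaabaa.
Check: |xy| = 2 ≤ 6 and |y| = 2 ≥ 1. Reading y takes D from S0 back to S0, so every xyⁱz is accepted.

bb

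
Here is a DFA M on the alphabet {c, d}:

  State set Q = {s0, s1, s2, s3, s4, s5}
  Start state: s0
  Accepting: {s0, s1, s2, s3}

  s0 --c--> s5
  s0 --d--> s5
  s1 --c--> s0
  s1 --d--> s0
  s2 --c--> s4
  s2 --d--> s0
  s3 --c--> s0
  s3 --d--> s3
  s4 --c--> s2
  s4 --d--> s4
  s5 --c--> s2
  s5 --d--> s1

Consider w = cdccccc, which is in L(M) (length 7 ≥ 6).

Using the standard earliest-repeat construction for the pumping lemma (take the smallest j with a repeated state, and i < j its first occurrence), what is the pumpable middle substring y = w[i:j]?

cdc

State sequence: s0 -c-> s5 -d-> s1 -c-> s0 -c-> s5 -c-> s2 -c-> s4 -c-> s2
First repeat at step 3: s0 was already visited.

So i = 0, j = 3, giving x = w[0:0] = ε, y = w[0:3] = cdc, z = w[3:7] = cccc.
Check: |xy| = 3 ≤ 6 and |y| = 3 ≥ 1. Reading y takes M from s0 back to s0, so every xyⁱz is accepted.
With |Q| = 6, pigeonhole forces a state repeat no later than step 6; the substring read between the first and second visits to that state can be pumped.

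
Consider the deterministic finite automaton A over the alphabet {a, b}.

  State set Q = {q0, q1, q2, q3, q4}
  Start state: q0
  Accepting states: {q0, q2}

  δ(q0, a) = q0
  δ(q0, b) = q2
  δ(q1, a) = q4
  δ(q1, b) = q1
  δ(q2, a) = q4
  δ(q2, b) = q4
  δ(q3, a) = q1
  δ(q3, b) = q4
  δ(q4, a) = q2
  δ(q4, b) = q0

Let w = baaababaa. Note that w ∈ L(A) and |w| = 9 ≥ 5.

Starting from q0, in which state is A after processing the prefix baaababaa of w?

q2

State sequence: q0 -b-> q2 -a-> q4 -a-> q2 -a-> q4 -b-> q0 -a-> q0 -b-> q2 -a-> q4 -a-> q2

After reading 9 characters, A is in state q2.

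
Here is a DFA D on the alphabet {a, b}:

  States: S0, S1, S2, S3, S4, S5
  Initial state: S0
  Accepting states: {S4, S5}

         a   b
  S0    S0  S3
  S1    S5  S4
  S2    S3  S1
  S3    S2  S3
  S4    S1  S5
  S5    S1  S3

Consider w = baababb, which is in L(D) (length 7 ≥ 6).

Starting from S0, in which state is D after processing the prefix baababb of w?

S4

State sequence: S0 -b-> S3 -a-> S2 -a-> S3 -b-> S3 -a-> S2 -b-> S1 -b-> S4

After reading 7 characters, D is in state S4.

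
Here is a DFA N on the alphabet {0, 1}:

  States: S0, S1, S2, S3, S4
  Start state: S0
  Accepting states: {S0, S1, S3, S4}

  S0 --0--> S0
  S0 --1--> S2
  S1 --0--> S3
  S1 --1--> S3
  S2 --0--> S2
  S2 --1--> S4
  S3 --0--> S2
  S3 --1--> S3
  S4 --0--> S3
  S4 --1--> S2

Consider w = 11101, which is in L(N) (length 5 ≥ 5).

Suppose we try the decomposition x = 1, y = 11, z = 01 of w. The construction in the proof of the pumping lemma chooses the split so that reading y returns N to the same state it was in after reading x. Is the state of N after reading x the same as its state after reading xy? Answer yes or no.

yes

Run of N on the first 3 characters of w = 1 1 1:
  step 0: S0  (start)
  step 1: S2  (read 1: S0→S2)
  step 2: S4  (read 1: S2→S4)
  step 3: S2  (read 1: S4→S2)

After x (step 1): S2. After xy (step 3): S2.
They match, so y = 11 drives N around a cycle from S2 back to itself; pumping y any number of times keeps N in S2 before reading z, and xyⁱz ∈ L(N) for every i ≥ 0.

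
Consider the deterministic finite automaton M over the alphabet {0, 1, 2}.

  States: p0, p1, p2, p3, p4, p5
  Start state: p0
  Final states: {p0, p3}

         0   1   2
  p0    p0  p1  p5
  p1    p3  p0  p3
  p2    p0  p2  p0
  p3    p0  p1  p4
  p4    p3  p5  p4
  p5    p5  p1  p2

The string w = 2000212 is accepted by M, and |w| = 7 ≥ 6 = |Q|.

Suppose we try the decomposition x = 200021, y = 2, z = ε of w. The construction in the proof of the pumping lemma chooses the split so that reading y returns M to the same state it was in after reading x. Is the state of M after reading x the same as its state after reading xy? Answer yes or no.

State sequence: p0 -2-> p5 -0-> p5 -0-> p5 -0-> p5 -2-> p2 -1-> p2 -2-> p0

After x (step 6): p2. After xy (step 7): p0.
They differ (p2 ≠ p0), so y is not a cycle from the state after x; this split is not the one the pumping-lemma construction produces, and pumping y need not keep the string in L(M).

no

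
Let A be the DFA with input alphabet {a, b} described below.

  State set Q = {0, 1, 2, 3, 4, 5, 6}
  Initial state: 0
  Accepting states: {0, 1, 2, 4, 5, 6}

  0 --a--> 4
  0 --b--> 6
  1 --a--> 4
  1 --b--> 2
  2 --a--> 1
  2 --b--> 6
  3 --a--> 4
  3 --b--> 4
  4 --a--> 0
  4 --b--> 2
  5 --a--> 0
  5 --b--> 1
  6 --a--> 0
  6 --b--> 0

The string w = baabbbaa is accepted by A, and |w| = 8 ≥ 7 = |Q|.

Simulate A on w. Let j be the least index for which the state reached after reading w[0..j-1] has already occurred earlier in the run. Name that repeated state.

State sequence: 0 -b-> 6 -a-> 0 -a-> 4 -b-> 2 -b-> 6 -b-> 0 -a-> 4 -a-> 0
First repeat at step 2: 0 was already visited.

The earliest repeat is at step j = 2: A is in 0, which it already visited at step i = 0.
Pumping length from the standard proof: p = 7 (the number of states). The repeated state found above gives |xy| = j ≤ 7 and |y| = j − i ≥ 1.

0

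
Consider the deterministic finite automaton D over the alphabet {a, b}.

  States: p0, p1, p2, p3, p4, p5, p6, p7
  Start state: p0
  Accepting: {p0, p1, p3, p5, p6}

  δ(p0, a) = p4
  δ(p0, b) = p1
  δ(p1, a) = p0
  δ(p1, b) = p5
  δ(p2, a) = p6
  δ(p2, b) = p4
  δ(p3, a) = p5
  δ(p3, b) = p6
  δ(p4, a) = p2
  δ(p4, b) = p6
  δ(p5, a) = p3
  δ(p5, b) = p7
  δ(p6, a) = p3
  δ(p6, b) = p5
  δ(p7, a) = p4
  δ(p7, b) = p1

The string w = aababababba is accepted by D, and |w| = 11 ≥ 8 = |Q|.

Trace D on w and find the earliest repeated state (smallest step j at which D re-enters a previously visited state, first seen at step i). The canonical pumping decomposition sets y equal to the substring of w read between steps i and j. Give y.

State sequence: p0 -a-> p4 -a-> p2 -b-> p4 -a-> p2 -b-> p4 -a-> p2 -b-> p4 -a-> p2 -b-> p4 -b-> p6 -a-> p3
First repeat at step 3: p4 was already visited.

So i = 1, j = 3, giving x = w[0:1] = a, y = w[1:3] = ab, z = w[3:11] = abababba.
Check: |xy| = 3 ≤ 8 and |y| = 2 ≥ 1. Reading y takes D from p4 back to p4, so every xyⁱz is accepted.

ab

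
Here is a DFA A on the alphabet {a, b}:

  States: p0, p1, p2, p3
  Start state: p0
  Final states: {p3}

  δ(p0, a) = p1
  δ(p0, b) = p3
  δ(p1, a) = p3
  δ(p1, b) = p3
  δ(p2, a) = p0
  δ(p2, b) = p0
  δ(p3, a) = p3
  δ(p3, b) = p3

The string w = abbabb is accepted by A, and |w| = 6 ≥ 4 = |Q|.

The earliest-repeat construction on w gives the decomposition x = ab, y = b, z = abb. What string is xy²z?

xy^2z = ab·b·b·abb = abbbabb.
Reading y = b takes A from p3 back to p3, so after x·y·y the machine is still in p3, and z then leads to the accepting state p3. Hence abbbabb ∈ L(A).

abbbabb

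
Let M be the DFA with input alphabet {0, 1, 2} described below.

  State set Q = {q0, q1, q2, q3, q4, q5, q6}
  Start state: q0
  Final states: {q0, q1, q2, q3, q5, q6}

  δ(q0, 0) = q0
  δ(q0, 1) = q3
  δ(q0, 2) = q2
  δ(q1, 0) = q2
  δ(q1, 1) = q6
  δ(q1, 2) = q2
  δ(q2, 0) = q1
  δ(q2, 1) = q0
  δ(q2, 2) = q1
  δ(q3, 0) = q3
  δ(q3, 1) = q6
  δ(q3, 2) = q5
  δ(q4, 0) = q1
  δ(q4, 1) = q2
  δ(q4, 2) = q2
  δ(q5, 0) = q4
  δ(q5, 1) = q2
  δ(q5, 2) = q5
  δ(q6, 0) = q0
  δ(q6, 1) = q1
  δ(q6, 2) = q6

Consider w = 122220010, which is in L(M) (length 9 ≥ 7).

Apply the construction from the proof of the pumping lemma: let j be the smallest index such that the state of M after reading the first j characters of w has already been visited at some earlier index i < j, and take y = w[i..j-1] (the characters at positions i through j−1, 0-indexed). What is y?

2

State sequence: q0 -1-> q3 -2-> q5 -2-> q5 -2-> q5 -2-> q5 -0-> q4 -0-> q1 -1-> q6 -0-> q0
First repeat at step 3: q5 was already visited.

So i = 2, j = 3, giving x = w[0:2] = 12, y = w[2:3] = 2, z = w[3:9] = 220010.
Check: |xy| = 3 ≤ 7 and |y| = 1 ≥ 1. Reading y takes M from q5 back to q5, so every xyⁱz is accepted.
With |Q| = 7, pigeonhole forces a state repeat no later than step 7; the substring read between the first and second visits to that state can be pumped.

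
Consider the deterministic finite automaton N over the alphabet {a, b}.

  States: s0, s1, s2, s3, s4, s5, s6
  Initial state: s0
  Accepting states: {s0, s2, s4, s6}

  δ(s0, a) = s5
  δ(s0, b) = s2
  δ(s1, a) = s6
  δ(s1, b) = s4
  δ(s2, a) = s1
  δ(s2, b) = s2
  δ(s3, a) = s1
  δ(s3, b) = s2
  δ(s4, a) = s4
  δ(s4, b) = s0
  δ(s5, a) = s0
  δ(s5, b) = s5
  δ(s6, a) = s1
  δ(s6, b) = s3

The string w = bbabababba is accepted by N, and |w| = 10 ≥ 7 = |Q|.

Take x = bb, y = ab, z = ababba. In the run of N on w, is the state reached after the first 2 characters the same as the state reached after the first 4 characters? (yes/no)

no

Run of N on the first 4 characters of w = b b a b:
  step 0: s0  (start)
  step 1: s2  (read b: s0→s2)
  step 2: s2  (read b: s2→s2)
  step 3: s1  (read a: s2→s1)
  step 4: s4  (read b: s1→s4)

After x (step 2): s2. After xy (step 4): s4.
They differ (s2 ≠ s4), so y is not a cycle from the state after x; this split is not the one the pumping-lemma construction produces, and pumping y need not keep the string in L(N).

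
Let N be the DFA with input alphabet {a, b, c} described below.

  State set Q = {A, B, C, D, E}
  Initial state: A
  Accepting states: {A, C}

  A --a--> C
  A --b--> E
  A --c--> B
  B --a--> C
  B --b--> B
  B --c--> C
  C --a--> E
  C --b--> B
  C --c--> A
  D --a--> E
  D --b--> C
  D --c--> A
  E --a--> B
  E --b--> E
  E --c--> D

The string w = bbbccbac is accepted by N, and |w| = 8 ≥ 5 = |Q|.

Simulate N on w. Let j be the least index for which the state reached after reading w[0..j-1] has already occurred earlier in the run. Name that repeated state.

E

State sequence: A -b-> E -b-> E -b-> E -c-> D -c-> A -b-> E -a-> B -c-> C
First repeat at step 2: E was already visited.

The earliest repeat is at step j = 2: N is in E, which it already visited at step i = 1.
The DFA has 5 states, so the proof of the pumping lemma guarantees a repeated state among the first 5+1 visited; the segment between the two visits is the pumpable y.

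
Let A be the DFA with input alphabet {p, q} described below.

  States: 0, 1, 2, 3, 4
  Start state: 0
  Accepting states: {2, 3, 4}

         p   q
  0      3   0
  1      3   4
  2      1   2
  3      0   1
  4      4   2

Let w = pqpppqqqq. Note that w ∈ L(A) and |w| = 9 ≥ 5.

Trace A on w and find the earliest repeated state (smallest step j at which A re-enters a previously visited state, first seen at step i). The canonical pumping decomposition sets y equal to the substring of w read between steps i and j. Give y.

qp

Run of A on w = p q p p p q q q q:
  step 0: 0  (start)
  step 1: 3  (read p: 0→3)
  step 2: 1  (read q: 3→1)
  step 3: 3  (read p: 1→3)   ← first repeat (3 seen earlier)
  step 4: 0  (read p: 3→0)
  step 5: 3  (read p: 0→3)
  step 6: 1  (read q: 3→1)
  step 7: 4  (read q: 1→4)
  step 8: 2  (read q: 4→2)
  step 9: 2  (read q: 2→2)

So i = 1, j = 3, giving x = w[0:1] = p, y = w[1:3] = qp, z = w[3:9] = ppqqqq.
Check: |xy| = 3 ≤ 5 and |y| = 2 ≥ 1. Reading y takes A from 3 back to 3, so every xyⁱz is accepted.
With |Q| = 5, pigeonhole forces a state repeat no later than step 5; the substring read between the first and second visits to that state can be pumped.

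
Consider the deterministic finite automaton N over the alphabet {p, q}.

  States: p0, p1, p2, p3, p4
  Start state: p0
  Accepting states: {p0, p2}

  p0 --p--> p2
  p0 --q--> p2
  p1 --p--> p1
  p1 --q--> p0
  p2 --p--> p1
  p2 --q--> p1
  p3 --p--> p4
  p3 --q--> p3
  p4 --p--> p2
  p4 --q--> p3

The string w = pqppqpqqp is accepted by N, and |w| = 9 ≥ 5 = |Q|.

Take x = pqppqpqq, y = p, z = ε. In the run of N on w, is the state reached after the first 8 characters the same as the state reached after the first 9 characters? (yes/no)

State sequence: p0 -p-> p2 -q-> p1 -p-> p1 -p-> p1 -q-> p0 -p-> p2 -q-> p1 -q-> p0 -p-> p2

After x (step 8): p0. After xy (step 9): p2.
They differ (p0 ≠ p2), so y is not a cycle from the state after x; this split is not the one the pumping-lemma construction produces, and pumping y need not keep the string in L(N).

no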